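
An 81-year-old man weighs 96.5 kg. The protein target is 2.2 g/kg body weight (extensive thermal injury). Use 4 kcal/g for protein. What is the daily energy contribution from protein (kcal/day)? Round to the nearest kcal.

849 kcal/day

Protein = 2.2 g/kg × 96.5 kg = 212.3 g/day.
Protein energy = 212.3 g × 4 kcal/g = 849.2 kcal/day.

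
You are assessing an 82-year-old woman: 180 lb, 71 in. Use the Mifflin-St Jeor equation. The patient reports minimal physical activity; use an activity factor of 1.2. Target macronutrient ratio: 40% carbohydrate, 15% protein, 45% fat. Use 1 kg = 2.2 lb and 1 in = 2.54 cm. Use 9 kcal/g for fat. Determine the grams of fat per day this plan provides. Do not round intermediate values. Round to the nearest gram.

Convert to metric: weight = 180 ÷ 2.2 = 81.8182 kg; height = 71 × 2.54 = 180.34 cm.
Mifflin-St Jeor (female): BMR = 10(81.8182) + 6.25(180.34) − 5(82) − 161 = 818.1818 + 1127.125 − 410 − 161 = 1374.3068 kcal/day.
TEE = 1374.3068 × 1.2 = 1649.1682 kcal/day.
Fat energy = 45% × 1649.1682 = 742.1257 kcal.
Fat = 742.1257 ÷ 9 kcal/g = 82.4584 g.

82 g/day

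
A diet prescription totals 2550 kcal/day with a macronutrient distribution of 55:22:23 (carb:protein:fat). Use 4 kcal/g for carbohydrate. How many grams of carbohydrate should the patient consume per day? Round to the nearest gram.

Carbohydrate energy = 55% × 2550 = 1402.5 kcal.
At 4 kcal/g: 1402.5 ÷ 4 = 350.625 g.

351 g/day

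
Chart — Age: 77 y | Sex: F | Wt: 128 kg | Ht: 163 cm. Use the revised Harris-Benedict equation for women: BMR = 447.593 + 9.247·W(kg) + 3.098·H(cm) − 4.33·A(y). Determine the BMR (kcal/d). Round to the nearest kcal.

1803 kcal/d

Harris-Benedict: BMR = 447.593 + 9.247(128) + 3.098(163) − 4.33(77) = 1802.773 kcal/day.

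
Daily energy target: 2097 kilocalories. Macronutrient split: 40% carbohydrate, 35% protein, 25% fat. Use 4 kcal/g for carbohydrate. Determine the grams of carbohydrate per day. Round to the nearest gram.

210 g/day

Carbohydrate energy = 40% × 2097 = 838.8 kcal.
At 4 kcal/g: 838.8 ÷ 4 = 209.7 g.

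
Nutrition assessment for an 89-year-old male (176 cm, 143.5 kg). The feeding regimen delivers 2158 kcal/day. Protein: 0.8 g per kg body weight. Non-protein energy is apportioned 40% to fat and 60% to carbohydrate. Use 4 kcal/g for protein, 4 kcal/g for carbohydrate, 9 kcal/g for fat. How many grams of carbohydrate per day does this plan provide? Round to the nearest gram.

Protein = 0.8 × 143.5 = 114.8 g → 114.8 × 4 = 459.2 kcal.
Non-protein calories = 2158 − 459.2 = 1698.8 kcal.
Fat: 40% × 1698.8 = 679.52 kcal; carbohydrate: 1019.28 kcal.
Carbohydrate: 1019.28 kcal ÷ 4 kcal/g = 254.82 g.

255 g/day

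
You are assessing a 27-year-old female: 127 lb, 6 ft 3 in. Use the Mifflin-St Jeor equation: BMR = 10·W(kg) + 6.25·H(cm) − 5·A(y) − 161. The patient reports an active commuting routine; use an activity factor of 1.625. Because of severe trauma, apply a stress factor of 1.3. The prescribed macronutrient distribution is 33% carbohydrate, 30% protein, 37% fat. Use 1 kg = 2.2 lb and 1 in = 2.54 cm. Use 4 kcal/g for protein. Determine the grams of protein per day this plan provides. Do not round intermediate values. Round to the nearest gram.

233 g/day

Convert to metric: weight = 127 ÷ 2.2 = 57.7273 kg; height = (6×12 + 3) × 2.54 = 75 × 2.54 = 190.5 cm.
Mifflin-St Jeor (female): BMR = 10(57.7273) + 6.25(190.5) − 5(27) − 161 = 577.2727 + 1190.625 − 135 − 161 = 1471.8977 kcal/day.
TEE = 1471.8977 × 1.625 = 2391.8338 kcal/day.
With stress factor 1.3: 2391.8338 × 1.3 = 3109.3839 kcal/day.
Protein energy = 30% × 3109.3839 = 932.8152 kcal.
Protein = 932.8152 ÷ 4 kcal/g = 233.2038 g.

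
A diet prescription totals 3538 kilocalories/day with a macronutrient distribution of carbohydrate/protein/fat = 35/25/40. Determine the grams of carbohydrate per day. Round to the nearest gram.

310 g/day

Carbohydrate energy = 35% × 3538 = 1238.3 kcal.
At 4 kcal/g: 1238.3 ÷ 4 = 309.575 g.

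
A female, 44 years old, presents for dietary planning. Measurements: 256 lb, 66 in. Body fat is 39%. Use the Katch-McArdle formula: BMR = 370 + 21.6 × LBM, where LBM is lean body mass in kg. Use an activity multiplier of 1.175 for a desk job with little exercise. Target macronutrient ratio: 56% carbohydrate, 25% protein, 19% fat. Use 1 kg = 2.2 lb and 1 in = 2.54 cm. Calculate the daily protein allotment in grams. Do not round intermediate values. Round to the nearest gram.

140 g/day

Convert to metric: weight = 256 ÷ 2.2 = 116.3636 kg; height = 66 × 2.54 = 167.64 cm.
LBM = 116.3636 × (1 − 0.39) = 70.9818 kg. Katch-McArdle: BMR = 370 + 21.6 × 70.9818 = 1903.2073 kcal/day.
TEE = 1903.2073 × 1.175 = 2236.2685 kcal/day.
Protein energy = 25% × 2236.2685 = 559.0671 kcal.
Protein = 559.0671 ÷ 4 kcal/g = 139.7668 g.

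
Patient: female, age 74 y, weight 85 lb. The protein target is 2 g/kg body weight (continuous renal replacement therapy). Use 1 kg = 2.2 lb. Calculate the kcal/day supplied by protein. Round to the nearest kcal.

309 kcal/day

Weight in kg = 85 ÷ 2.2 = 38.6364 kg.
Protein = 2 g/kg × 38.6364 kg = 77.2727 g/day.
Protein energy = 77.2727 g × 4 kcal/g = 309.0909 kcal/day.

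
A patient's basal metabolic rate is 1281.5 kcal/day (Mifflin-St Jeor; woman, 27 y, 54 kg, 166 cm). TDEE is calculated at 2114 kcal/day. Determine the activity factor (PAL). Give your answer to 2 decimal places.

Activity factor = TEE ÷ BMR = 2114 ÷ 1281.5 = 1.65.

1.65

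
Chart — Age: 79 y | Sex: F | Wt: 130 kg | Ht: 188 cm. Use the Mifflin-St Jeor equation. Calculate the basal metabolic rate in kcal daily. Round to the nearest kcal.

Mifflin-St Jeor (female): BMR = 10(130) + 6.25(188) − 5(79) − 161 = 1300 + 1175 − 395 − 161 = 1919 kcal/day.

1919 kcal daily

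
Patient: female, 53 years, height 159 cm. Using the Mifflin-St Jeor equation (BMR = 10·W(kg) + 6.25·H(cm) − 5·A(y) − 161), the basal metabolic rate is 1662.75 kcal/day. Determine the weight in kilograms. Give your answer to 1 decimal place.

1662.75 = 10·W + 6.25(159) − 5(53) − 161
10·W = 1662.75 − 567.75 = 1095, so W = 109.5 kg.

109.5 kg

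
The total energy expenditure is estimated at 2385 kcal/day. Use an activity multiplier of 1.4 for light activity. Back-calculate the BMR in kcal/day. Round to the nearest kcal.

BMR = TEE ÷ activity factor = 2385 ÷ 1.4 = 1703.5714 kcal/day.

1704 kcal/day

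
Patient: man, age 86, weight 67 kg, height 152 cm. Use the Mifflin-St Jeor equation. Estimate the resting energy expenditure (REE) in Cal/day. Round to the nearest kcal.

Mifflin-St Jeor (male): BMR = 10(67) + 6.25(152) − 5(86) + 5 = 670 + 950 − 430 + 5 = 1195 kcal/day.

1195 Cal/day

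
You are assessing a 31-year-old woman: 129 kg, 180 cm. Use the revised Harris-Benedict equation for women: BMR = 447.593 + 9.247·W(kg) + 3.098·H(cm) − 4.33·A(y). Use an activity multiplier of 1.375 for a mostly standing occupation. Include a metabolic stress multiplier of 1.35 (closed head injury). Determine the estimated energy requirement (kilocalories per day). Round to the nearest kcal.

3831 kilocalories per day

Harris-Benedict: BMR = 447.593 + 9.247(129) + 3.098(180) − 4.33(31) = 2063.866 kcal/day.
TEE = BMR × activity factor = 2063.866 × 1.375 = 2837.8158 kcal/day.
Apply stress factor: 2837.8158 × 1.35 = 3831.0513 kcal/day.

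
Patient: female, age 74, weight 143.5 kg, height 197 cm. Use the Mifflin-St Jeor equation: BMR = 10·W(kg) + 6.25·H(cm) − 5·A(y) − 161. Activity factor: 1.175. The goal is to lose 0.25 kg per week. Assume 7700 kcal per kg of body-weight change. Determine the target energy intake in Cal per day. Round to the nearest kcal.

2234 Cal per day

Mifflin-St Jeor (female): BMR = 10(143.5) + 6.25(197) − 5(74) − 161 = 1435 + 1231.25 − 370 − 161 = 2135.25 kcal/day.
TEE = 2135.25 × 1.175 = 2508.9188 kcal/day.
Required daily deficit = 0.25 × 7700 ÷ 7 = 275 kcal/day.
Target intake = 2508.9188 − 275 = 2233.9188 kcal/day.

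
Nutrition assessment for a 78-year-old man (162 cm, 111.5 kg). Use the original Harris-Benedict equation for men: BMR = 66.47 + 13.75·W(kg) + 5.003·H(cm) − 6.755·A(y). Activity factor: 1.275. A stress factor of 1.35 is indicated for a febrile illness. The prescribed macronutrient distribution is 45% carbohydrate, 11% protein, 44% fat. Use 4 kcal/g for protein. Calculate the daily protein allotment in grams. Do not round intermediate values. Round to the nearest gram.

89 g/day

Harris-Benedict: BMR = 66.47 + 13.75(111.5) + 5.003(162) − 6.755(78) = 1883.191 kcal/day.
TEE = 1883.191 × 1.275 = 2401.0685 kcal/day.
With stress factor 1.35: 2401.0685 × 1.35 = 3241.4425 kcal/day.
Protein energy = 11% × 3241.4425 = 356.5587 kcal.
Protein = 356.5587 ÷ 4 kcal/g = 89.1397 g.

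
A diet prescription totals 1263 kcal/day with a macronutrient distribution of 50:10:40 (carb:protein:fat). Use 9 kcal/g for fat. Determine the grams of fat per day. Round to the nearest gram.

56 g/day

Fat energy = 40% × 1263 = 505.2 kcal.
At 9 kcal/g: 505.2 ÷ 9 = 56.1333 g.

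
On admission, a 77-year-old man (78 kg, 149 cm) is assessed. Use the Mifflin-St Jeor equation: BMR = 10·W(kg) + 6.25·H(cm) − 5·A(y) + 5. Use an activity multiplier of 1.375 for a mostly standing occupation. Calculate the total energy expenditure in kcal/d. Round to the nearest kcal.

1830 kcal/d

Mifflin-St Jeor (male): BMR = 10(78) + 6.25(149) − 5(77) + 5 = 780 + 931.25 − 385 + 5 = 1331.25 kcal/day.
TEE = BMR × activity factor = 1331.25 × 1.375 = 1830.4688 kcal/day.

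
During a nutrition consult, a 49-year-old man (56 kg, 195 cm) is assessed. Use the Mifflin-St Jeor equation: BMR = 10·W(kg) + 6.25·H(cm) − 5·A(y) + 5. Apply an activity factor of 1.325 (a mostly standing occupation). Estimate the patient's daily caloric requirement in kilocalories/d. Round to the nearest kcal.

Mifflin-St Jeor (male): BMR = 10(56) + 6.25(195) − 5(49) + 5 = 560 + 1218.75 − 245 + 5 = 1538.75 kcal/day.
TEE = BMR × activity factor = 1538.75 × 1.325 = 2038.8438 kcal/day.

2039 kilocalories/d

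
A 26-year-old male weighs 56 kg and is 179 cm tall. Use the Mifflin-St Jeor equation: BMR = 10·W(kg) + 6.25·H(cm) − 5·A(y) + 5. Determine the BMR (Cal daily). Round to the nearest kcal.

1554 Cal daily

Mifflin-St Jeor (male): BMR = 10(56) + 6.25(179) − 5(26) + 5 = 560 + 1118.75 − 130 + 5 = 1553.75 kcal/day.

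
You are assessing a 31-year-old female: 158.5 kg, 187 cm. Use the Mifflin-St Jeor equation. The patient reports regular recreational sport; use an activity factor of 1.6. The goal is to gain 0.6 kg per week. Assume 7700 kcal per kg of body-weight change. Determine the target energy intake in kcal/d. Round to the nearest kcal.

Mifflin-St Jeor (female): BMR = 10(158.5) + 6.25(187) − 5(31) − 161 = 1585 + 1168.75 − 155 − 161 = 2437.75 kcal/day.
TEE = 2437.75 × 1.6 = 3900.4 kcal/day.
Required daily surplus = 0.6 × 7700 ÷ 7 = 660 kcal/day.
Target intake = 3900.4 + 660 = 4560.4 kcal/day.

4560 kcal/d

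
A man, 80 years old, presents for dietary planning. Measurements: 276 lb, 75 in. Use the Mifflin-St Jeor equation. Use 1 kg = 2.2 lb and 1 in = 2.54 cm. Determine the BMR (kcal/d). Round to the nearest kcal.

Convert to metric: weight = 276 ÷ 2.2 = 125.4545 kg; height = 75 × 2.54 = 190.5 cm.
Mifflin-St Jeor (male): BMR = 10(125.4545) + 6.25(190.5) − 5(80) + 5 = 1254.5455 + 1190.625 − 400 + 5 = 2050.1705 kcal/day.

2050 kcal/d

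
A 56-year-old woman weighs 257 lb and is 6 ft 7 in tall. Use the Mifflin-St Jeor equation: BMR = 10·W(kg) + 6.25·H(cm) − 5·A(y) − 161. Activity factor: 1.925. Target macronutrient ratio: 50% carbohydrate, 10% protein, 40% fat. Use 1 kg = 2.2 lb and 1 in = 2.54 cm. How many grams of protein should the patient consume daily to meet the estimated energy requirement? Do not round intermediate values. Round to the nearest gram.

95 g/day

Convert to metric: weight = 257 ÷ 2.2 = 116.8182 kg; height = (6×12 + 7) × 2.54 = 79 × 2.54 = 200.66 cm.
Mifflin-St Jeor (female): BMR = 10(116.8182) + 6.25(200.66) − 5(56) − 161 = 1168.1818 + 1254.125 − 280 − 161 = 1981.3068 kcal/day.
TEE = 1981.3068 × 1.925 = 3814.0156 kcal/day.
Protein energy = 10% × 3814.0156 = 381.4016 kcal.
Protein = 381.4016 ÷ 4 kcal/g = 95.3504 g.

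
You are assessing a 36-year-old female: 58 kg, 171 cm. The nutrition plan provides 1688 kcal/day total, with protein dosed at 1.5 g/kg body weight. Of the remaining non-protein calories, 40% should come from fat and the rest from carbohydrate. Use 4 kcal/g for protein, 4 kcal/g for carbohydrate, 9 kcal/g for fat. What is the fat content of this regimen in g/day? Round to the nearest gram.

60 g/day

Protein = 1.5 × 58 = 87 g → 87 × 4 = 348 kcal.
Non-protein calories = 1688 − 348 = 1340 kcal.
Fat: 40% × 1340 = 536 kcal; carbohydrate: 804 kcal.
Fat: 536 kcal ÷ 9 kcal/g = 59.5556 g.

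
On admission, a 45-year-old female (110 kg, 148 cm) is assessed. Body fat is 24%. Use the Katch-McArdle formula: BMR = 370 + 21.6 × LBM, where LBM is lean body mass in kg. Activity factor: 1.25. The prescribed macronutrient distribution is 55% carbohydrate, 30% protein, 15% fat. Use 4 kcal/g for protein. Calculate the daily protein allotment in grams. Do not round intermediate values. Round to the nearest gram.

LBM = 110 × (1 − 0.24) = 83.6 kg. Katch-McArdle: BMR = 370 + 21.6 × 83.6 = 2175.76 kcal/day.
TEE = 2175.76 × 1.25 = 2719.7 kcal/day.
Protein energy = 30% × 2719.7 = 815.91 kcal.
Protein = 815.91 ÷ 4 kcal/g = 203.9775 g.

204 g/day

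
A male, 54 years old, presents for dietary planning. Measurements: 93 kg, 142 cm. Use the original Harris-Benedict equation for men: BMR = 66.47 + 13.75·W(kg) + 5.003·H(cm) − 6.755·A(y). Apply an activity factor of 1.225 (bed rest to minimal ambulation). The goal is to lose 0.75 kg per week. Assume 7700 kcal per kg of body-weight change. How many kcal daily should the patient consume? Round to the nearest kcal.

Harris-Benedict: BMR = 66.47 + 13.75(93) + 5.003(142) − 6.755(54) = 1690.876 kcal/day.
TEE = 1690.876 × 1.225 = 2071.3231 kcal/day.
Required daily deficit = 0.75 × 7700 ÷ 7 = 825 kcal/day.
Target intake = 2071.3231 − 825 = 1246.3231 kcal/day.

1246 kcal daily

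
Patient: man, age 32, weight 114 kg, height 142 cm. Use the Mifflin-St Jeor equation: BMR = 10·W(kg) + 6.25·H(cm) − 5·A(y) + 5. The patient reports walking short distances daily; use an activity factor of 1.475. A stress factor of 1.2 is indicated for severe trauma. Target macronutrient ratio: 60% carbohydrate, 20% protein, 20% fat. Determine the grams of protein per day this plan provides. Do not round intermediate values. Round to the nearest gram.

166 g/day

Mifflin-St Jeor (male): BMR = 10(114) + 6.25(142) − 5(32) + 5 = 1140 + 887.5 − 160 + 5 = 1872.5 kcal/day.
TEE = 1872.5 × 1.475 = 2761.9375 kcal/day.
With stress factor 1.2: 2761.9375 × 1.2 = 3314.325 kcal/day.
Protein energy = 20% × 3314.325 = 662.865 kcal.
Protein = 662.865 ÷ 4 kcal/g = 165.7163 g.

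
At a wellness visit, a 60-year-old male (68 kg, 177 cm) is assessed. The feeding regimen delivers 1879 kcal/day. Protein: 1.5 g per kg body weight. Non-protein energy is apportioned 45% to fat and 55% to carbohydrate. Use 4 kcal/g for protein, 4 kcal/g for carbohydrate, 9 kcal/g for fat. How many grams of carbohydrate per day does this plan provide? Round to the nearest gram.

Protein = 1.5 × 68 = 102 g → 102 × 4 = 408 kcal.
Non-protein calories = 1879 − 408 = 1471 kcal.
Fat: 45% × 1471 = 661.95 kcal; carbohydrate: 809.05 kcal.
Carbohydrate: 809.05 kcal ÷ 4 kcal/g = 202.2625 g.

202 g/day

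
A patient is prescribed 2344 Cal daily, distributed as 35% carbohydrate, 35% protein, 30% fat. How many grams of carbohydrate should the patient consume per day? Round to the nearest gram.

Carbohydrate energy = 35% × 2344 = 820.4 kcal.
At 4 kcal/g: 820.4 ÷ 4 = 205.1 g.

205 g/day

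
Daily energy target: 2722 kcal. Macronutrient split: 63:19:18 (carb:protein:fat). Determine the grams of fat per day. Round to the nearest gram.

54 g/day

Fat energy = 18% × 2722 = 489.96 kcal.
At 9 kcal/g: 489.96 ÷ 9 = 54.44 g.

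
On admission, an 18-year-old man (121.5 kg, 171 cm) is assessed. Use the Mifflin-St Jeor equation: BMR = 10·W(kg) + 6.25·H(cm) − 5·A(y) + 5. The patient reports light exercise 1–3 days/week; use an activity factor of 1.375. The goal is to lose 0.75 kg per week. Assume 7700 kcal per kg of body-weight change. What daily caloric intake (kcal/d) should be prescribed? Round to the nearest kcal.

Mifflin-St Jeor (male): BMR = 10(121.5) + 6.25(171) − 5(18) + 5 = 1215 + 1068.75 − 90 + 5 = 2198.75 kcal/day.
TEE = 2198.75 × 1.375 = 3023.2813 kcal/day.
Required daily deficit = 0.75 × 7700 ÷ 7 = 825 kcal/day.
Target intake = 3023.2813 − 825 = 2198.2813 kcal/day.

2198 kcal/d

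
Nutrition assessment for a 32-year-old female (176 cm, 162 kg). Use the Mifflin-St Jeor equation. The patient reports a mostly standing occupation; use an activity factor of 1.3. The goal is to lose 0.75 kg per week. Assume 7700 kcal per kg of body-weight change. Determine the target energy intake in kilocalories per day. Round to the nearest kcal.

2294 kilocalories per day

Mifflin-St Jeor (female): BMR = 10(162) + 6.25(176) − 5(32) − 161 = 1620 + 1100 − 160 − 161 = 2399 kcal/day.
TEE = 2399 × 1.3 = 3118.7 kcal/day.
Required daily deficit = 0.75 × 7700 ÷ 7 = 825 kcal/day.
Target intake = 3118.7 − 825 = 2293.7 kcal/day.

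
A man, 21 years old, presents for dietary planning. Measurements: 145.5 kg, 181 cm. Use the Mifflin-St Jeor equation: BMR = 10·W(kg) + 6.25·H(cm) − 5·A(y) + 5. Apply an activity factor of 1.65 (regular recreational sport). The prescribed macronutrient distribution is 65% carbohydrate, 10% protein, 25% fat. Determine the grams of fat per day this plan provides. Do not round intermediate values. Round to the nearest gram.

Mifflin-St Jeor (male): BMR = 10(145.5) + 6.25(181) − 5(21) + 5 = 1455 + 1131.25 − 105 + 5 = 2486.25 kcal/day.
TEE = 2486.25 × 1.65 = 4102.3125 kcal/day.
Fat energy = 25% × 4102.3125 = 1025.5781 kcal.
Fat = 1025.5781 ÷ 9 kcal/g = 113.9531 g.

114 g/day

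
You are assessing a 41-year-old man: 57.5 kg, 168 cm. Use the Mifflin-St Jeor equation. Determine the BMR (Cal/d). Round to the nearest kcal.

Mifflin-St Jeor (male): BMR = 10(57.5) + 6.25(168) − 5(41) + 5 = 575 + 1050 − 205 + 5 = 1425 kcal/day.

1425 Cal/d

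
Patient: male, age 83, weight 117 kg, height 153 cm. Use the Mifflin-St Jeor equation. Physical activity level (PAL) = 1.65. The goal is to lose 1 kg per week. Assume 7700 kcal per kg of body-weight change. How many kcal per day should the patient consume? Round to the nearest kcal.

1732 kcal per day

Mifflin-St Jeor (male): BMR = 10(117) + 6.25(153) − 5(83) + 5 = 1170 + 956.25 − 415 + 5 = 1716.25 kcal/day.
TEE = 1716.25 × 1.65 = 2831.8125 kcal/day.
Required daily deficit = 1 × 7700 ÷ 7 = 1100 kcal/day.
Target intake = 2831.8125 − 1100 = 1731.8125 kcal/day.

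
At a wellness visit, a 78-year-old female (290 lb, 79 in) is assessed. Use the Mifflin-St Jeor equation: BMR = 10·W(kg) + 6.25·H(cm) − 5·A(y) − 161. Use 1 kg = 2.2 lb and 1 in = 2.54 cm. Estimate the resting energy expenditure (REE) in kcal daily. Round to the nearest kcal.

Convert to metric: weight = 290 ÷ 2.2 = 131.8182 kg; height = 79 × 2.54 = 200.66 cm.
Mifflin-St Jeor (female): BMR = 10(131.8182) + 6.25(200.66) − 5(78) − 161 = 1318.1818 + 1254.125 − 390 − 161 = 2021.3068 kcal/day.

2021 kcal daily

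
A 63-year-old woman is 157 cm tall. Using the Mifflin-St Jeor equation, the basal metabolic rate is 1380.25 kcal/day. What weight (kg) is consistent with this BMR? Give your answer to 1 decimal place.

87.5 kg

1380.25 = 10·W + 6.25(157) − 5(63) − 161
10·W = 1380.25 − 505.25 = 875, so W = 87.5 kg.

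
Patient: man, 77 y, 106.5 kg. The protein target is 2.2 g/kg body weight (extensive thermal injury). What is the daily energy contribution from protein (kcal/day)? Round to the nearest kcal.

937 kcal/day

Protein = 2.2 g/kg × 106.5 kg = 234.3 g/day.
Protein energy = 234.3 g × 4 kcal/g = 937.2 kcal/day.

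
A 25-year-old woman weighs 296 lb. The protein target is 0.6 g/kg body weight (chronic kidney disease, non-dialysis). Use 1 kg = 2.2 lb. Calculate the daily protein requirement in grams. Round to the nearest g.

81 g/day

Weight in kg = 296 ÷ 2.2 = 134.5455 kg.
Protein = 0.6 g/kg × 134.5455 kg = 80.7273 g/day.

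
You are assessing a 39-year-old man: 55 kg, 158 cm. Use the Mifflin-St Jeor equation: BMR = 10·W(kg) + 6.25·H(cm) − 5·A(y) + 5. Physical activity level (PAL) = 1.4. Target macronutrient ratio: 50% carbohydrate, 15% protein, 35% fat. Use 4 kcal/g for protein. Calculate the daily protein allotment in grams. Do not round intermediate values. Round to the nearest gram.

71 g/day

Mifflin-St Jeor (male): BMR = 10(55) + 6.25(158) − 5(39) + 5 = 550 + 987.5 − 195 + 5 = 1347.5 kcal/day.
TEE = 1347.5 × 1.4 = 1886.5 kcal/day.
Protein energy = 15% × 1886.5 = 282.975 kcal.
Protein = 282.975 ÷ 4 kcal/g = 70.7438 g.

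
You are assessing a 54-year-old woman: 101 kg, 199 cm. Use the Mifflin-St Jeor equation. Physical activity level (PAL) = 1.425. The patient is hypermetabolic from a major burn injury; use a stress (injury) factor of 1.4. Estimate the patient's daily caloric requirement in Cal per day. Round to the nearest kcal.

3636 Cal per day

Mifflin-St Jeor (female): BMR = 10(101) + 6.25(199) − 5(54) − 161 = 1010 + 1243.75 − 270 − 161 = 1822.75 kcal/day.
TEE = BMR × activity factor = 1822.75 × 1.425 = 2597.4188 kcal/day.
Apply stress factor: 2597.4188 × 1.4 = 3636.3863 kcal/day.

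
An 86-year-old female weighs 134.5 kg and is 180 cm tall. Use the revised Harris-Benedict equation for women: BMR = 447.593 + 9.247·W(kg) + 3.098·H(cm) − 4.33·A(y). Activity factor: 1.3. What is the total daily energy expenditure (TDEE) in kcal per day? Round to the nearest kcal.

2440 kcal per day

Harris-Benedict: BMR = 447.593 + 9.247(134.5) + 3.098(180) − 4.33(86) = 1876.5745 kcal/day.
TEE = BMR × activity factor = 1876.5745 × 1.3 = 2439.5469 kcal/day.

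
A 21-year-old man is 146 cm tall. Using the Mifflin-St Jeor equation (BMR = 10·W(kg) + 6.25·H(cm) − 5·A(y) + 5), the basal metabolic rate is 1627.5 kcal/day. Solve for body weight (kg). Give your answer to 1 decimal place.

81.5 kg

1627.5 = 10·W + 6.25(146) − 5(21) + 5
10·W = 1627.5 − 812.5 = 815, so W = 81.5 kg.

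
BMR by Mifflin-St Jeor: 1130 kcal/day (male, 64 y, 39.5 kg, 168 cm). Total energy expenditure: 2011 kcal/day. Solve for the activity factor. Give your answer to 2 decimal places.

1.78

Activity factor = TEE ÷ BMR = 2011 ÷ 1130 = 1.78.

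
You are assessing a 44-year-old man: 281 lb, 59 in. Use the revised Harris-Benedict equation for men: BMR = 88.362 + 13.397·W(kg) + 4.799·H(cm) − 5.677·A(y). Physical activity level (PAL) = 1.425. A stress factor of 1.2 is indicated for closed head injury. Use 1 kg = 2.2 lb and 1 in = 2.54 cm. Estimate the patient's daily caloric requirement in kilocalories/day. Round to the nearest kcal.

3880 kilocalories/day

Convert to metric: weight = 281 ÷ 2.2 = 127.7273 kg; height = 59 × 2.54 = 149.86 cm.
Harris-Benedict: BMR = 88.362 + 13.397(127.7273) + 4.799(149.86) − 5.677(44) = 2268.9144 kcal/day.
TEE = BMR × activity factor = 2268.9144 × 1.425 = 3233.203 kcal/day.
Apply stress factor: 3233.203 × 1.2 = 3879.8436 kcal/day.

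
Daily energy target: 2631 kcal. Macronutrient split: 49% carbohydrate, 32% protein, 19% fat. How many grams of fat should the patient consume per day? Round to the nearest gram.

56 g/day

Fat energy = 19% × 2631 = 499.89 kcal.
At 9 kcal/g: 499.89 ÷ 9 = 55.5433 g.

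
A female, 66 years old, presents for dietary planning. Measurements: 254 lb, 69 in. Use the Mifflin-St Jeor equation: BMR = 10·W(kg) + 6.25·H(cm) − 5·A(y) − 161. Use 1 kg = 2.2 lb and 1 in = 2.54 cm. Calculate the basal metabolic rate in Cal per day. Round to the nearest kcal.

Convert to metric: weight = 254 ÷ 2.2 = 115.4545 kg; height = 69 × 2.54 = 175.26 cm.
Mifflin-St Jeor (female): BMR = 10(115.4545) + 6.25(175.26) − 5(66) − 161 = 1154.5455 + 1095.375 − 330 − 161 = 1758.9205 kcal/day.

1759 Cal per day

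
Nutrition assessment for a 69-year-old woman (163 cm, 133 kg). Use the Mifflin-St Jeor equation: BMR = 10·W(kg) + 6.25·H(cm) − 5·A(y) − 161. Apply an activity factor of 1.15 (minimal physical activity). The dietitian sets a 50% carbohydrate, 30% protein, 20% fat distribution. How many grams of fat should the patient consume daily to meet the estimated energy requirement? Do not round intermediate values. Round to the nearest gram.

47 g/day

Mifflin-St Jeor (female): BMR = 10(133) + 6.25(163) − 5(69) − 161 = 1330 + 1018.75 − 345 − 161 = 1842.75 kcal/day.
TEE = 1842.75 × 1.15 = 2119.1625 kcal/day.
Fat energy = 20% × 2119.1625 = 423.8325 kcal.
Fat = 423.8325 ÷ 9 kcal/g = 47.0925 g.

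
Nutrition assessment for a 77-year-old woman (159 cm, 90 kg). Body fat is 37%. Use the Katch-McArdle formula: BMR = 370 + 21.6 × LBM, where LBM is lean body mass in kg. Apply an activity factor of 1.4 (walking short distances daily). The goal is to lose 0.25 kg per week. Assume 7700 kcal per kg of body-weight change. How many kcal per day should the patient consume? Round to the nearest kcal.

LBM = 90 × (1 − 0.37) = 56.7 kg. Katch-McArdle: BMR = 370 + 21.6 × 56.7 = 1594.72 kcal/day.
TEE = 1594.72 × 1.4 = 2232.608 kcal/day.
Required daily deficit = 0.25 × 7700 ÷ 7 = 275 kcal/day.
Target intake = 2232.608 − 275 = 1957.608 kcal/day.

1958 kcal per day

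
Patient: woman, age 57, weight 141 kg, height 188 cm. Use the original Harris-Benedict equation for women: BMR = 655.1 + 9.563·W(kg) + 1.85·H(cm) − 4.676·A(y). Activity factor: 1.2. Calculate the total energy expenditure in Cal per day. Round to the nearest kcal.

2502 Cal per day

Harris-Benedict: BMR = 655.1 + 9.563(141) + 1.85(188) − 4.676(57) = 2084.751 kcal/day.
TEE = BMR × activity factor = 2084.751 × 1.2 = 2501.7012 kcal/day.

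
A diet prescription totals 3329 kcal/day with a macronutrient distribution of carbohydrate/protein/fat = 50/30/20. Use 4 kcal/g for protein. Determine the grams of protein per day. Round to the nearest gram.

250 g/day

Protein energy = 30% × 3329 = 998.7 kcal.
At 4 kcal/g: 998.7 ÷ 4 = 249.675 g.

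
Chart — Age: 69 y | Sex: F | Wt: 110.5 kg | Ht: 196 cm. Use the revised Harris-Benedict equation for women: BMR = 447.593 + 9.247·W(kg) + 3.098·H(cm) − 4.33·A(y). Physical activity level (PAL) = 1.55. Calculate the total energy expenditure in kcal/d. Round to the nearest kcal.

Harris-Benedict: BMR = 447.593 + 9.247(110.5) + 3.098(196) − 4.33(69) = 1777.8245 kcal/day.
TEE = BMR × activity factor = 1777.8245 × 1.55 = 2755.628 kcal/day.

2756 kcal/d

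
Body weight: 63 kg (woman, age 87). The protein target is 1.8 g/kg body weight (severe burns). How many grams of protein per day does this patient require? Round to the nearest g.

113 g/day

Protein = 1.8 g/kg × 63 kg = 113.4 g/day.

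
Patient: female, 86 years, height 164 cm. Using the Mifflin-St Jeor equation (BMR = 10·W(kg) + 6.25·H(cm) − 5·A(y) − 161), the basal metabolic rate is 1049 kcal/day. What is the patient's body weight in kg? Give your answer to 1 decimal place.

1049 = 10·W + 6.25(164) − 5(86) − 161
10·W = 1049 − 434 = 615, so W = 61.5 kg.

61.5 kg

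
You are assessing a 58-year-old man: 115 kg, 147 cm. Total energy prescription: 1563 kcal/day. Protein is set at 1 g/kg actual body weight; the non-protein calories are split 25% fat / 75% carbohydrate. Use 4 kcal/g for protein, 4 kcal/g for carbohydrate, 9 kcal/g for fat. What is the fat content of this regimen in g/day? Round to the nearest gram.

Protein = 1 × 115 = 115 g → 115 × 4 = 460 kcal.
Non-protein calories = 1563 − 460 = 1103 kcal.
Fat: 25% × 1103 = 275.75 kcal; carbohydrate: 827.25 kcal.
Fat: 275.75 kcal ÷ 9 kcal/g = 30.6389 g.

31 g/day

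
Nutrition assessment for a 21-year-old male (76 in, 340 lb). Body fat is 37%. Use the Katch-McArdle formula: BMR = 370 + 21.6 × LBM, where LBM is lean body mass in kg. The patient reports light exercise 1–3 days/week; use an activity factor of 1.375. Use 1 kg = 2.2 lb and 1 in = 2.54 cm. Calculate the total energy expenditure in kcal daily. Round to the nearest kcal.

Convert to metric: weight = 340 ÷ 2.2 = 154.5455 kg; height = 76 × 2.54 = 193.04 cm.
LBM = 154.5455 × (1 − 0.37) = 97.3636 kg. Katch-McArdle: BMR = 370 + 21.6 × 97.3636 = 2473.0545 kcal/day.
TEE = BMR × activity factor = 2473.0545 × 1.375 = 3400.45 kcal/day.

3400 kcal daily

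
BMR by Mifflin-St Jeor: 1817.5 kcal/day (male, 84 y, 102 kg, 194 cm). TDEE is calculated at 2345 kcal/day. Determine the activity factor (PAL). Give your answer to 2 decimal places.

Activity factor = TEE ÷ BMR = 2345 ÷ 1817.5 = 1.29.

1.29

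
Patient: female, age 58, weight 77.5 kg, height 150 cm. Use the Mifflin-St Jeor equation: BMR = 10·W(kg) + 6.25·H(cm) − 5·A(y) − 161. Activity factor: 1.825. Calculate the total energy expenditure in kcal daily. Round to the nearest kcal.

2302 kcal daily

Mifflin-St Jeor (female): BMR = 10(77.5) + 6.25(150) − 5(58) − 161 = 775 + 937.5 − 290 − 161 = 1261.5 kcal/day.
TEE = BMR × activity factor = 1261.5 × 1.825 = 2302.2375 kcal/day.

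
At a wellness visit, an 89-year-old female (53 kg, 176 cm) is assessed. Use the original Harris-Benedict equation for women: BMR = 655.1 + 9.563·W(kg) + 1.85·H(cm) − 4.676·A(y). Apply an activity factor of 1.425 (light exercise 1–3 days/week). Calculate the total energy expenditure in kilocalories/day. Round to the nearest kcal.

1527 kilocalories/day

Harris-Benedict: BMR = 655.1 + 9.563(53) + 1.85(176) − 4.676(89) = 1071.375 kcal/day.
TEE = BMR × activity factor = 1071.375 × 1.425 = 1526.7094 kcal/day.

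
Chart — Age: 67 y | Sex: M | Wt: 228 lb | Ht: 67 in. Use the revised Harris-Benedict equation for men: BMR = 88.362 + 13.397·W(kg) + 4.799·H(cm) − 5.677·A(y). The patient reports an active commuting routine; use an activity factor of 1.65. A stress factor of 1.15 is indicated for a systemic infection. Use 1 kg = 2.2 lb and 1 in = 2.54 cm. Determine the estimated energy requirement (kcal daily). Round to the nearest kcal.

Convert to metric: weight = 228 ÷ 2.2 = 103.6364 kg; height = 67 × 2.54 = 170.18 cm.
Harris-Benedict: BMR = 88.362 + 13.397(103.6364) + 4.799(170.18) − 5.677(67) = 1913.1132 kcal/day.
TEE = BMR × activity factor = 1913.1132 × 1.65 = 3156.6368 kcal/day.
Apply stress factor: 3156.6368 × 1.15 = 3630.1323 kcal/day.

3630 kcal daily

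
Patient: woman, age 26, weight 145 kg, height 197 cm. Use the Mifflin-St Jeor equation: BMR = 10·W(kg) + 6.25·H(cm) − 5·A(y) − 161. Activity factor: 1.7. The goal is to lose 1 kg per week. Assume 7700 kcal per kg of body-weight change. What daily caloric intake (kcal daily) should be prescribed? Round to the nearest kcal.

2963 kcal daily

Mifflin-St Jeor (female): BMR = 10(145) + 6.25(197) − 5(26) − 161 = 1450 + 1231.25 − 130 − 161 = 2390.25 kcal/day.
TEE = 2390.25 × 1.7 = 4063.425 kcal/day.
Required daily deficit = 1 × 7700 ÷ 7 = 1100 kcal/day.
Target intake = 4063.425 − 1100 = 2963.425 kcal/day.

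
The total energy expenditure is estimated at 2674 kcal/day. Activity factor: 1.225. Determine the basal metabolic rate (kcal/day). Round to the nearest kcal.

2183 kcal/day

BMR = TEE ÷ activity factor = 2674 ÷ 1.225 = 2182.8571 kcal/day.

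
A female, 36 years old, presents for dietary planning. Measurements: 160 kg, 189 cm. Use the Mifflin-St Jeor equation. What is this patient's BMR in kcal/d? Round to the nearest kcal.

2440 kcal/d

Mifflin-St Jeor (female): BMR = 10(160) + 6.25(189) − 5(36) − 161 = 1600 + 1181.25 − 180 − 161 = 2440.25 kcal/day.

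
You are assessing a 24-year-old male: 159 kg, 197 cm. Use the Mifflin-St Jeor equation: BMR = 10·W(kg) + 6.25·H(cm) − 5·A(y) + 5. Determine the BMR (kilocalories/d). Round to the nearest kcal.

2706 kilocalories/d

Mifflin-St Jeor (male): BMR = 10(159) + 6.25(197) − 5(24) + 5 = 1590 + 1231.25 − 120 + 5 = 2706.25 kcal/day.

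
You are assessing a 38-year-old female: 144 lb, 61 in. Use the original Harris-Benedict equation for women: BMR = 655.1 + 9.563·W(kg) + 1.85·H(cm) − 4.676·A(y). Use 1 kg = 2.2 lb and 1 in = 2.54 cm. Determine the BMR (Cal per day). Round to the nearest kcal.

Convert to metric: weight = 144 ÷ 2.2 = 65.4545 kg; height = 61 × 2.54 = 154.94 cm.
Harris-Benedict: BMR = 655.1 + 9.563(65.4545) + 1.85(154.94) − 4.676(38) = 1389.9928 kcal/day.

1390 Cal per day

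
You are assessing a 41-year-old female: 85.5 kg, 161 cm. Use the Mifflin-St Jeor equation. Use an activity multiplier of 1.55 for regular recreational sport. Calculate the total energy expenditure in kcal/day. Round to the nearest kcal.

2318 kcal/day

Mifflin-St Jeor (female): BMR = 10(85.5) + 6.25(161) − 5(41) − 161 = 855 + 1006.25 − 205 − 161 = 1495.25 kcal/day.
TEE = BMR × activity factor = 1495.25 × 1.55 = 2317.6375 kcal/day.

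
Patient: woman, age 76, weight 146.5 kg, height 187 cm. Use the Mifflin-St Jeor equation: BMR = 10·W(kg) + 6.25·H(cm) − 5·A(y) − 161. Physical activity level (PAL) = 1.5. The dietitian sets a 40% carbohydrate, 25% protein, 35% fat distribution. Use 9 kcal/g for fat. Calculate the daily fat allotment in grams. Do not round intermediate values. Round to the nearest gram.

122 g/day

Mifflin-St Jeor (female): BMR = 10(146.5) + 6.25(187) − 5(76) − 161 = 1465 + 1168.75 − 380 − 161 = 2092.75 kcal/day.
TEE = 2092.75 × 1.5 = 3139.125 kcal/day.
Fat energy = 35% × 3139.125 = 1098.6938 kcal.
Fat = 1098.6938 ÷ 9 kcal/g = 122.0771 g.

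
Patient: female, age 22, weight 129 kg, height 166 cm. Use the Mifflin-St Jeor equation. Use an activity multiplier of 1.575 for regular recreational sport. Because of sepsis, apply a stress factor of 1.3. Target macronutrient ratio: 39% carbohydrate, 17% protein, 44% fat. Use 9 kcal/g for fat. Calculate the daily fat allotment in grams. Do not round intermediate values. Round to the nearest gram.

Mifflin-St Jeor (female): BMR = 10(129) + 6.25(166) − 5(22) − 161 = 1290 + 1037.5 − 110 − 161 = 2056.5 kcal/day.
TEE = 2056.5 × 1.575 = 3238.9875 kcal/day.
With stress factor 1.3: 3238.9875 × 1.3 = 4210.6838 kcal/day.
Fat energy = 44% × 4210.6838 = 1852.7009 kcal.
Fat = 1852.7009 ÷ 9 kcal/g = 205.8557 g.

206 g/day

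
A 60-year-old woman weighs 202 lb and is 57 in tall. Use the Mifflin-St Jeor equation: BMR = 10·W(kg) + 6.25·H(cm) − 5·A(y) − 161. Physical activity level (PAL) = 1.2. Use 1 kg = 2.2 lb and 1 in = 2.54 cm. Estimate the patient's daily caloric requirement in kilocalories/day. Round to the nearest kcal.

1634 kilocalories/day

Convert to metric: weight = 202 ÷ 2.2 = 91.8182 kg; height = 57 × 2.54 = 144.78 cm.
Mifflin-St Jeor (female): BMR = 10(91.8182) + 6.25(144.78) − 5(60) − 161 = 918.1818 + 904.875 − 300 − 161 = 1362.0568 kcal/day.
TEE = BMR × activity factor = 1362.0568 × 1.2 = 1634.4682 kcal/day.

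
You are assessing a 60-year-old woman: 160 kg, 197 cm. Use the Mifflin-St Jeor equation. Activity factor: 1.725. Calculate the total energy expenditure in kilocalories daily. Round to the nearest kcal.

Mifflin-St Jeor (female): BMR = 10(160) + 6.25(197) − 5(60) − 161 = 1600 + 1231.25 − 300 − 161 = 2370.25 kcal/day.
TEE = BMR × activity factor = 2370.25 × 1.725 = 4088.6813 kcal/day.

4089 kilocalories daily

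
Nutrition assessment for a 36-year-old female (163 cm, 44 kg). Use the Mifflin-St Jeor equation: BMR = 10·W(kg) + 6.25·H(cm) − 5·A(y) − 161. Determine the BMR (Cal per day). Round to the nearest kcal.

Mifflin-St Jeor (female): BMR = 10(44) + 6.25(163) − 5(36) − 161 = 440 + 1018.75 − 180 − 161 = 1117.75 kcal/day.

1118 Cal per day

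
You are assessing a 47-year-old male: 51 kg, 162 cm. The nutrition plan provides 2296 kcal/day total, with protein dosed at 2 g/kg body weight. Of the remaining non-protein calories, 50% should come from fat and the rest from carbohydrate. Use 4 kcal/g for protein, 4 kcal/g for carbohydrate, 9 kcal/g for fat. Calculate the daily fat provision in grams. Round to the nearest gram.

105 g/day

Protein = 2 × 51 = 102 g → 102 × 4 = 408 kcal.
Non-protein calories = 2296 − 408 = 1888 kcal.
Fat: 50% × 1888 = 944 kcal; carbohydrate: 944 kcal.
Fat: 944 kcal ÷ 9 kcal/g = 104.8889 g.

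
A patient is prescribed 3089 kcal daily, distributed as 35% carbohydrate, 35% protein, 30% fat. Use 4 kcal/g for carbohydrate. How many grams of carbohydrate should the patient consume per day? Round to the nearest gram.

270 g/day

Carbohydrate energy = 35% × 3089 = 1081.15 kcal.
At 4 kcal/g: 1081.15 ÷ 4 = 270.2875 g.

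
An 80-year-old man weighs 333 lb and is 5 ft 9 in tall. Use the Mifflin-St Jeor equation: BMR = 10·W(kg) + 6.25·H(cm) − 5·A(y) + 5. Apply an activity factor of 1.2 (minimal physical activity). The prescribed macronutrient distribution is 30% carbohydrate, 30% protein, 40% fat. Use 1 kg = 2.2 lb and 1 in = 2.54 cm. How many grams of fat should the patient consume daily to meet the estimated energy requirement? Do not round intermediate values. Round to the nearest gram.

Convert to metric: weight = 333 ÷ 2.2 = 151.3636 kg; height = (5×12 + 9) × 2.54 = 69 × 2.54 = 175.26 cm.
Mifflin-St Jeor (male): BMR = 10(151.3636) + 6.25(175.26) − 5(80) + 5 = 1513.6364 + 1095.375 − 400 + 5 = 2214.0114 kcal/day.
TEE = 2214.0114 × 1.2 = 2656.8136 kcal/day.
Fat energy = 40% × 2656.8136 = 1062.7255 kcal.
Fat = 1062.7255 ÷ 9 kcal/g = 118.0806 g.

118 g/day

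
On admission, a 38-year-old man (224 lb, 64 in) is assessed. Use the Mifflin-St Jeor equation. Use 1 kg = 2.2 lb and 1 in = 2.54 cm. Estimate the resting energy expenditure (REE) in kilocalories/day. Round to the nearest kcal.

Convert to metric: weight = 224 ÷ 2.2 = 101.8182 kg; height = 64 × 2.54 = 162.56 cm.
Mifflin-St Jeor (male): BMR = 10(101.8182) + 6.25(162.56) − 5(38) + 5 = 1018.1818 + 1016 − 190 + 5 = 1849.1818 kcal/day.

1849 kilocalories/day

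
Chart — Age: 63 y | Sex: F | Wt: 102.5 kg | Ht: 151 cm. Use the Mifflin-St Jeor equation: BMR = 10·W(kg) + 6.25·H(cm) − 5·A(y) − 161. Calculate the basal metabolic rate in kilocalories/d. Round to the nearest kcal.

1493 kilocalories/d

Mifflin-St Jeor (female): BMR = 10(102.5) + 6.25(151) − 5(63) − 161 = 1025 + 943.75 − 315 − 161 = 1492.75 kcal/day.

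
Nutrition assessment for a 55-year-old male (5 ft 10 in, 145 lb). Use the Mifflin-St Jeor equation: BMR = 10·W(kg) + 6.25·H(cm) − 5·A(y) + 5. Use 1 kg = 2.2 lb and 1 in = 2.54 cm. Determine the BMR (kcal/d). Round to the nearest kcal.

1500 kcal/d

Convert to metric: weight = 145 ÷ 2.2 = 65.9091 kg; height = (5×12 + 10) × 2.54 = 70 × 2.54 = 177.8 cm.
Mifflin-St Jeor (male): BMR = 10(65.9091) + 6.25(177.8) − 5(55) + 5 = 659.0909 + 1111.25 − 275 + 5 = 1500.3409 kcal/day.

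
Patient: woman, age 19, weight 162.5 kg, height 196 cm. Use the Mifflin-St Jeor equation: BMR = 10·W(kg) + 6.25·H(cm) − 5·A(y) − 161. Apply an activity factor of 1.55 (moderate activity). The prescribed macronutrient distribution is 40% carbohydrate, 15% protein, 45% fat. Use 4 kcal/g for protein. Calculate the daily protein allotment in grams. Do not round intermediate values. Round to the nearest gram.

151 g/day

Mifflin-St Jeor (female): BMR = 10(162.5) + 6.25(196) − 5(19) − 161 = 1625 + 1225 − 95 − 161 = 2594 kcal/day.
TEE = 2594 × 1.55 = 4020.7 kcal/day.
Protein energy = 15% × 4020.7 = 603.105 kcal.
Protein = 603.105 ÷ 4 kcal/g = 150.7763 g.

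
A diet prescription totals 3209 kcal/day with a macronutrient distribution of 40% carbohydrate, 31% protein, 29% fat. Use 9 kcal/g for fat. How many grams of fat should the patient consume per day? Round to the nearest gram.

Fat energy = 29% × 3209 = 930.61 kcal.
At 9 kcal/g: 930.61 ÷ 9 = 103.4011 g.

103 g/day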